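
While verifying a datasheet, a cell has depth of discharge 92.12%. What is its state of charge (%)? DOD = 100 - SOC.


SOC = 100 - DOD = 100 - 92.12 = 7.88%

7.88%


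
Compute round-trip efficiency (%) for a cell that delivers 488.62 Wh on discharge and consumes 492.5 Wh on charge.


Round-trip efficiency = 488.62/492.5 * 100% = 99.21%

99.21%


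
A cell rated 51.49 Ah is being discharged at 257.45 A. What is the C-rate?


C_rate = I / capacity = 257.45 / 51.49 = 5C

5C


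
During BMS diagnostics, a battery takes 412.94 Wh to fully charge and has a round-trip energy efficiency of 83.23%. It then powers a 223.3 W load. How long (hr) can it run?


Step 1: E_discharge = eta/100 * E_charge = 83.23/100 * 412.94 = 343.69 Wh
Step 2: t = E_discharge / P = 343.69 / 223.3 = 1.539 hr

1.539 hr


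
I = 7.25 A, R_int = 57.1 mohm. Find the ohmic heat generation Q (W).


Convert: R = 57.1 mohm = 0.0571 ohm
I^2 = 52.563
Q = 52.563 * 0.0571 = 3.001 W

3.001 W


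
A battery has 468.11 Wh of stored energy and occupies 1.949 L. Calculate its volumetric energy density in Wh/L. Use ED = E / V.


Volumetric ED = 468.11 Wh / 1.949 L = 240.2 Wh/L

240.2 Wh/L


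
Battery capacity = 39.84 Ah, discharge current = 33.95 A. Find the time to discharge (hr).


t = capacity / current = 39.84 / 33.95 = 1.173 hr

1.173 hr


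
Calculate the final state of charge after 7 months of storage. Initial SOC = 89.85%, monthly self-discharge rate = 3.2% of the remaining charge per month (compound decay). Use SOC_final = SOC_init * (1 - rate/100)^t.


Monthly retention factor = 1 - 3.2/100 = 0.968
Over 7 months: factor^7 = 0.79639
SOC_final = 89.85 * 0.79639 = 71.56%

71.56%


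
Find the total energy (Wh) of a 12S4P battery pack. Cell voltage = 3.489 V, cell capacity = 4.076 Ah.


V_pack = 12 * 3.489 = 41.868 V
C_pack = 4 * 4.076 = 16.304 Ah
E = V_pack * C_pack = 41.868 * 16.304 = 682.6 Wh

682.6 Wh


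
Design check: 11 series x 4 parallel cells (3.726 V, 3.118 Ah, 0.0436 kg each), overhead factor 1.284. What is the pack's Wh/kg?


Step 1: V_pack = 11 * 3.726 = 40.986 V
Step 2: C_pack = 4 * 3.118 = 12.472 Ah
Step 3: E_pack = V_pack * C_pack = 40.986 * 12.472 = 511.18 Wh
Step 4: m_pack = 11 * 4 * 0.0436 * 1.284 = 2.4632 kg
Step 5: ED = E_pack / m_pack = 511.18 / 2.4632 = 207.5 Wh/kg

207.5 Wh/kg


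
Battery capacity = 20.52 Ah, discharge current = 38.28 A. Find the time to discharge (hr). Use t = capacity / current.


Runtime = 20.52 Ah / 38.28 A = 0.5361 hr

0.5361 hr


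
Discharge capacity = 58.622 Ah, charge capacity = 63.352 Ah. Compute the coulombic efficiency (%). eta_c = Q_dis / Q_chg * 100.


eta_c = Q_dis / Q_chg * 100 = 58.622 / 63.352 * 100 = 92.53%

92.53%


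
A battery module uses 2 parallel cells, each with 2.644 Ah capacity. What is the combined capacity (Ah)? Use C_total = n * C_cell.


C_total = 2 * 2.644 = 5.288 Ah

5.288 Ah


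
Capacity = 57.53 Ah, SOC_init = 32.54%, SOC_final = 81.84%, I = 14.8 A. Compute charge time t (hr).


delta_Ah = 57.53 * (81.84 - 32.54) / 100 = 28.362 Ah
t = delta_Ah / I = 28.362 / 14.8 = 1.916 hr

1.916 hr


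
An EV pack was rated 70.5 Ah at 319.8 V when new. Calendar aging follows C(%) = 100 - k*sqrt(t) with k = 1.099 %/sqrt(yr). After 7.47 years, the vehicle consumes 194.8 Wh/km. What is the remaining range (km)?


Step 1: capacity retention = 100 - 1.099 * sqrt(7.47) = 100 - 1.099 * 2.7331 = 96.996%
Step 2: C_now = 70.5 * 96.996/100 = 68.382 Ah
Step 3: E_pack = V * C_now = 319.8 * 68.382 = 21869 Wh
Step 4: range = E_pack / consumption = 21869 / 194.8 = 112.3 km

112.3 km


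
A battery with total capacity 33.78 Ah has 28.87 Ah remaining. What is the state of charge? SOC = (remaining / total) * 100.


SOC = (remaining / total) * 100 = (28.87 / 33.78) * 100 = 85.46%

85.46%


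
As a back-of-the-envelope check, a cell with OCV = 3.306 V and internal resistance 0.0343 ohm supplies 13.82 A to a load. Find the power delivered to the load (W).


Step 1: V_terminal = OCV - I*R = 3.306 - 13.82 * 0.0343 = 2.832 V
Step 2: P_out = V_terminal * I = 2.832 * 13.82 = 39.14 W

39.14 W


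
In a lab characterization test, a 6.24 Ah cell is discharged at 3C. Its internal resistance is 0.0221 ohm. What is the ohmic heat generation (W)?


Step 1: I = C_rate * capacity = 3 * 6.24 = 18.72 A
Step 2: Q = I^2 * R = 18.72^2 * 0.0221 = 350.44 * 0.0221 = 7.745 W

7.745 W


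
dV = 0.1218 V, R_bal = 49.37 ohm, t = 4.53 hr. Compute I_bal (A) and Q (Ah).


First, Ohm's law: I_bal = 0.1218 V / 49.37 ohm = 0.0024671 A
Then Q = I * t = 0.0024671 A * 4.53 hr = 0.01118 Ah

I=0.0024671 A, Q=0.01118 Ah


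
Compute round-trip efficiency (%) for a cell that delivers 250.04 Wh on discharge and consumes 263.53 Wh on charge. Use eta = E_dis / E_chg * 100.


Round-trip efficiency = 250.04/263.53 * 100% = 94.88%

94.88%


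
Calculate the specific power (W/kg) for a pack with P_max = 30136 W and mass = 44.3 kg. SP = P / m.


SP = P / m = 30136 / 44.3 = 680.3 W/kg

680.3 W/kg


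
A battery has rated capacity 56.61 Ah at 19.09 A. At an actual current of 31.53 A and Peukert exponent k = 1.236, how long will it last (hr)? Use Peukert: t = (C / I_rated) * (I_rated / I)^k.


Step 1: t_rated = C / I_rated = 56.61 / 19.09 = 2.9654 hr
Step 2: ratio = 19.09 / 31.53 = 0.60546
Step 3: ratio^k = 0.60546^1.236 = 0.53785
Step 4: t = t_rated * ratio^k = 2.9654 * 0.53785 = 1.595 hr

1.595 hr


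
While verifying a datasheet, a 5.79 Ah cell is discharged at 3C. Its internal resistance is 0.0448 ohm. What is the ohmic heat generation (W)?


Step 1: I = C_rate * capacity = 3 * 5.79 = 17.37 A
Step 2: Q = I^2 * R = 17.37^2 * 0.0448 = 301.72 * 0.0448 = 13.52 W

13.52 W


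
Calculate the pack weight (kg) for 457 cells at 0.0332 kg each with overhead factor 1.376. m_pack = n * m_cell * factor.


Cell mass sum = 457 * 0.0332 = 15.172 kg
With overhead 1.376: m_pack = 15.172 * 1.376 = 20.88 kg

20.88 kg


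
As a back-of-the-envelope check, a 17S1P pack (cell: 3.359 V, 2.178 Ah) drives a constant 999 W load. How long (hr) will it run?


Step 1: E_pack = Ns * V_cell * Np * C_cell = 17 * 3.359 * 1 * 2.178 = 124.37 Wh
Step 2: t = E_pack / P = 124.37 / 999 = 0.1245 hr

0.1245 hr


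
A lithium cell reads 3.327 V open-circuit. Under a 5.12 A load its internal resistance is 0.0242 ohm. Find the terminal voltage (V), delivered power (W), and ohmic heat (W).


Step 1: V_terminal = OCV - I*R = 3.327 - 5.12 * 0.0242 = 3.2031 V
Step 2: P_out = V_terminal * I = 3.2031 * 5.12 = 16.40 W
Step 3: Q = I^2 * R = 5.12^2 * 0.0242 = 0.6344 W

V=3.2031 V, P=16.40 W, Q=0.6344 W


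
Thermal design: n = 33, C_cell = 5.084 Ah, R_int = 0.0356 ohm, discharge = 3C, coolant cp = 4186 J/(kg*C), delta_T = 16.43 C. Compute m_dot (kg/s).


Step 1: I = 3 * 5.084 = 15.252 A
Step 2: Q_cell = I^2 * R = 15.252^2 * 0.0356 = 8.2814 W
Step 3: Q_total = 33 * 8.2814 = 273.29 W
Step 4: m_dot = Q_total / (cp * dT) = 273.29 / (4186 * 16.43) = 0.003974 kg/s

0.003974 kg/s


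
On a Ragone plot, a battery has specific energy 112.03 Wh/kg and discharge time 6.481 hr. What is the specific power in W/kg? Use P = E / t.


P_specific = E / t = 112.03 / 6.481 = 17.29 W/kg

17.29 W/kg


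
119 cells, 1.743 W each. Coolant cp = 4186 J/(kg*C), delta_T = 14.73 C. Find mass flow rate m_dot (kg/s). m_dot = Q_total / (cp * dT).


Step 1: Total heat Q = 119 * 1.743 W = 207.42 W
Step 2: denom = cp * dT = 4186 * 14.73 = 61660
Step 3: m_dot = 207.42 / 61660 = 0.003364 kg/s

0.003364 kg/s


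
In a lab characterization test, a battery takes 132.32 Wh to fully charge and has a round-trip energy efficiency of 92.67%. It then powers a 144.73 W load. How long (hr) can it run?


Step 1: E_discharge = eta/100 * E_charge = 92.67/100 * 132.32 = 122.62 Wh
Step 2: t = E_discharge / P = 122.62 / 144.73 = 0.8472 hr

0.8472 hr


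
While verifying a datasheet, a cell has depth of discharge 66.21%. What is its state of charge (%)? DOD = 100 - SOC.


SOC = 100 - DOD = 100 - 66.21 = 33.79%

33.79%


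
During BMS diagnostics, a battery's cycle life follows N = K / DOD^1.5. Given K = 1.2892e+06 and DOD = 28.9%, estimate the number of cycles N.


Step 1: DOD^1.5 = 28.9^1.5 = 155.36
Step 2: N = 1.2892e+06 / 155.36 = 8298 cycles

8298 cycles


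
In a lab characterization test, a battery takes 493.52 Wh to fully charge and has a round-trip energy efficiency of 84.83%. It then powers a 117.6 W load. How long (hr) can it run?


Step 1: E_discharge = eta/100 * E_charge = 84.83/100 * 493.52 = 418.65 Wh
Step 2: t = E_discharge / P = 418.65 / 117.6 = 3.560 hr

3.560 hr


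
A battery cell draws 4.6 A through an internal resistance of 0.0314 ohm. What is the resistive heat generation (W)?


Q = I^2 * R = 4.6^2 * 0.0314 = 0.6644 W

0.6644 W


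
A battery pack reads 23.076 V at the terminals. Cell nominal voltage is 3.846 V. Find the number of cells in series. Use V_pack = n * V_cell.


n = V_pack / V_cell = 23.076 / 3.846 = 6

6


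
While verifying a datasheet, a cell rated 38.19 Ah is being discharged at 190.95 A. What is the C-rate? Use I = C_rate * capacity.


Rearranging: C_rate = 190.95 / 38.19 = 5C

5C


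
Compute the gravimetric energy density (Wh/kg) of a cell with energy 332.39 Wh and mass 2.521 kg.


ED = E / m = 332.39 / 2.521 = 131.8 Wh/kg

131.8 Wh/kg


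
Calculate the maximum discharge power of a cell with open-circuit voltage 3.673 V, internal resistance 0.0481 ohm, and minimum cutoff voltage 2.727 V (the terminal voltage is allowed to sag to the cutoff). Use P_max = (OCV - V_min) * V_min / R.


dV = OCV - V_min = 0.946 V (so I_max = dV / R)
P_max = dV * V_min / R = 0.946 * 2.727 / 0.0481 = 53.63 W

53.63 W


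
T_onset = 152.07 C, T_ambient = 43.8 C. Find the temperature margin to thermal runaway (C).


margin = T_onset - T_ambient = 152.07 - 43.8 = 108.27 C

108.27 C


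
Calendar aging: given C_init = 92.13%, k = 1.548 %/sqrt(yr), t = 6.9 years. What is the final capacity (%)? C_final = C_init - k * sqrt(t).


Step 1: sqrt(6.9 yr) = 2.6268
Step 2: drop = 1.548 * 2.6268 = 4.0663
Step 3: C_final = 92.13 - 4.0663 = 88.06%

88.06%


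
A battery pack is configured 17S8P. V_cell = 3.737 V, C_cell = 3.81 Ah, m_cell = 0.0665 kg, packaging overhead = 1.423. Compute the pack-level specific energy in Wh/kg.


Step 1: V_pack = 17 * 3.737 = 63.529 V
Step 2: C_pack = 8 * 3.81 = 30.48 Ah
Step 3: E_pack = V_pack * C_pack = 63.529 * 30.48 = 1936.4 Wh
Step 4: m_pack = 17 * 8 * 0.0665 * 1.423 = 12.87 kg
Step 5: ED = E_pack / m_pack = 1936.4 / 12.87 = 150.5 Wh/kg

150.5 Wh/kg


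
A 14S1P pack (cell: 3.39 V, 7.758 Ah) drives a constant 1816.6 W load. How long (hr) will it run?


Step 1: E_pack = Ns * V_cell * Np * C_cell = 14 * 3.39 * 1 * 7.758 = 368.19 Wh
Step 2: t = E_pack / P = 368.19 / 1816.6 = 0.2027 hr

0.2027 hr


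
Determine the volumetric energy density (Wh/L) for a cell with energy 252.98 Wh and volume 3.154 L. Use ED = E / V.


Volumetric ED = 252.98 Wh / 3.154 L = 80.21 Wh/L

80.21 Wh/L


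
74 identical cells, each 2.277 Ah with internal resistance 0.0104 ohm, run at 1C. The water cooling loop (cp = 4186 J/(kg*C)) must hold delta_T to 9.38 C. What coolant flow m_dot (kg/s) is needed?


Step 1: I = 1 * 2.277 = 2.277 A
Step 2: Q_cell = I^2 * R = 2.277^2 * 0.0104 = 0.053921 W
Step 3: Q_total = 74 * 0.053921 = 3.9902 W
Step 4: m_dot = Q_total / (cp * dT) = 3.9902 / (4186 * 9.38) = 1.016e-04 kg/s

1.016e-04 kg/s


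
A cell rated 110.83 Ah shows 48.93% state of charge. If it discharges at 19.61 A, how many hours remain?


Step 1: remaining = SOC/100 * C_total = 48.93/100 * 110.83 = 54.229 Ah
Step 2: t = remaining / I = 54.229 / 19.61 = 2.765 hr

2.765 hr


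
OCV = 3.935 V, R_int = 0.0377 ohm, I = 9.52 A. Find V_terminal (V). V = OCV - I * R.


IR drop = 9.52 * 0.0377 = 0.3589 V
V = 3.935 - 0.3589 = 3.576 V

3.576 V


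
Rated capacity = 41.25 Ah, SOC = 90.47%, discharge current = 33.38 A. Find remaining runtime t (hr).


Step 1: remaining = SOC/100 * C_total = 90.47/100 * 41.25 = 37.319 Ah
Step 2: t = remaining / I = 37.319 / 33.38 = 1.118 hr

1.118 hr


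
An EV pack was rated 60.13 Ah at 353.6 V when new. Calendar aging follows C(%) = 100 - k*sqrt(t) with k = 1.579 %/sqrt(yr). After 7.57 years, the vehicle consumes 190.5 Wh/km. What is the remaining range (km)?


Step 1: capacity retention = 100 - 1.579 * sqrt(7.57) = 100 - 1.579 * 2.7514 = 95.656%
Step 2: C_now = 60.13 * 95.656/100 = 57.518 Ah
Step 3: E_pack = V * C_now = 353.6 * 57.518 = 20338 Wh
Step 4: range = E_pack / consumption = 20338 / 190.5 = 106.8 km

106.8 km


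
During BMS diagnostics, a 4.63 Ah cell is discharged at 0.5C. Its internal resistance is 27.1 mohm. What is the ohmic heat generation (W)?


Convert: R = 27.1 mohm = 0.0271 ohm
Step 1: I = C_rate * capacity = 0.5 * 4.63 = 2.315 A
Step 2: Q = I^2 * R = 2.315^2 * 0.0271 = 5.3592 * 0.0271 = 0.1452 W

0.1452 W


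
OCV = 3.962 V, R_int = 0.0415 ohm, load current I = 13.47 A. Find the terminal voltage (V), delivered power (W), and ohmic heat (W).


Step 1: V_terminal = OCV - I*R = 3.962 - 13.47 * 0.0415 = 3.403 V
Step 2: P_out = V_terminal * I = 3.403 * 13.47 = 45.84 W
Step 3: Q = I^2 * R = 13.47^2 * 0.0415 = 7.530 W

V=3.403 V, P=45.84 W, Q=7.530 W


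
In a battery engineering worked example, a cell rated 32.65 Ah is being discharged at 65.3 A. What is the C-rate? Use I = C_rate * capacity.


Rearranging: C_rate = 65.3 / 32.65 = 2C

2C


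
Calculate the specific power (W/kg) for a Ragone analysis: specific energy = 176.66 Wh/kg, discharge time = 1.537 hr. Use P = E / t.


P_specific = E / t = 176.66 / 1.537 = 114.9 W/kg

114.9 W/kg


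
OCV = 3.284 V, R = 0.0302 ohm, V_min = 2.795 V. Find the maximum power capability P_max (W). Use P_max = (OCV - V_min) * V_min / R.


P_max = (OCV - V_min) * V_min / R = (3.284 - 2.795) * 2.795 / 0.0302 = 0.489 * 2.795 / 0.0302 = 45.26 W

45.26 W


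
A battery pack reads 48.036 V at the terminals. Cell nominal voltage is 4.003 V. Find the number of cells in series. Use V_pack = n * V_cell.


Rearranging: n = V_pack / V_cell = 48.036 / 4.003 = 12 cells

12


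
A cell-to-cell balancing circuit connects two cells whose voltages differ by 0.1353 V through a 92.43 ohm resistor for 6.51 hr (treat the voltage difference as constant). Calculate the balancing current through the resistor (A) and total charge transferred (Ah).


First, Ohm's law: I_bal = 0.1353 V / 92.43 ohm = 0.0014638 A
Then Q = I * t = 0.0014638 A * 6.51 hr = 0.009529 Ah

I=0.0014638 A, Q=0.009529 Ah


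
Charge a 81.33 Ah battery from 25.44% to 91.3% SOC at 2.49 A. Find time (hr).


Step 1: dSOC = 91.3% - 25.44% = 65.86%
Step 2: delta_Ah = 81.33 * 65.86 / 100 = 53.564 Ah
Step 3: t = 53.564 / 2.49 = 21.51 hr

21.51 hr


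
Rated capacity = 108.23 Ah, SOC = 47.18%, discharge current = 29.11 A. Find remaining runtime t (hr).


Step 1: remaining = SOC/100 * C_total = 47.18/100 * 108.23 = 51.063 Ah
Step 2: t = remaining / I = 51.063 / 29.11 = 1.754 hr

1.754 hr


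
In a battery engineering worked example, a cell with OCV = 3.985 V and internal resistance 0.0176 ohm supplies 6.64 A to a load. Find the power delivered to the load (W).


Step 1: V_terminal = OCV - I*R = 3.985 - 6.64 * 0.0176 = 3.8681 V
Step 2: P_out = V_terminal * I = 3.8681 * 6.64 = 25.68 W

25.68 W


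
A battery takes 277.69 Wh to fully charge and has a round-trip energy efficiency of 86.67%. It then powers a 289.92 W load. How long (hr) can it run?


Step 1: E_discharge = eta/100 * E_charge = 86.67/100 * 277.69 = 240.67 Wh
Step 2: t = E_discharge / P = 240.67 / 289.92 = 0.8301 hr

0.8301 hr


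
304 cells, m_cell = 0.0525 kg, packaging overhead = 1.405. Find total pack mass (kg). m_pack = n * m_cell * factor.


Cell mass sum = 304 * 0.0525 = 15.96 kg
With overhead 1.405: m_pack = 15.96 * 1.405 = 22.42 kg

22.42 kg


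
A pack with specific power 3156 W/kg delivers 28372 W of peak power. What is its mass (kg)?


m = P / SP = 28372 / 3156 = 8.990 kg

8.990 kg


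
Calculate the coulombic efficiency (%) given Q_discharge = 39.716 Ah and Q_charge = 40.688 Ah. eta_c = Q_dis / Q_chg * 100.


eta_c = Q_dis / Q_chg * 100 = 39.716 / 40.688 * 100 = 97.61%

97.61%


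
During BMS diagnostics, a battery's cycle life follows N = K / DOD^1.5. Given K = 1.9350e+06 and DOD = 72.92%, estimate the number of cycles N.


Step 1: DOD^1.5 = 72.92^1.5 = 622.69
Step 2: N = 1.9350e+06 / 622.69 = 3107 cycles

3107 cycles


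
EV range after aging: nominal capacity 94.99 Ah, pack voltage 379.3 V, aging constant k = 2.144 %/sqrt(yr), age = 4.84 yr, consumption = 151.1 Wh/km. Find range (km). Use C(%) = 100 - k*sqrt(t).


Step 1: capacity retention = 100 - 2.144 * sqrt(4.84) = 100 - 2.144 * 2.2 = 95.283%
Step 2: C_now = 94.99 * 95.283/100 = 90.509 Ah
Step 3: E_pack = V * C_now = 379.3 * 90.509 = 34330 Wh
Step 4: range = E_pack / consumption = 34330 / 151.1 = 227.2 km

227.2 km


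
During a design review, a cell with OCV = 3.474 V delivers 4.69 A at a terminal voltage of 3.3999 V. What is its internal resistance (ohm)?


R = (OCV - V) / I = (3.474 - 3.3999) / 4.69 = 0.01580 ohm

0.01580 ohm


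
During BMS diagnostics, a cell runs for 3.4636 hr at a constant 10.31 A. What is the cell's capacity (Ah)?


C = I * t = 10.31 * 3.4636 = 35.71 Ah

35.71 Ah


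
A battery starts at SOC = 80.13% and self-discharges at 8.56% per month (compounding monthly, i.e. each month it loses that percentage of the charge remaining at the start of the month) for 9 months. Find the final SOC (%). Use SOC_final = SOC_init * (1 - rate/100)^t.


Monthly retention factor = 1 - 8.56/100 = 0.9144
Over 9 months: factor^9 = 0.44692
SOC_final = 80.13 * 0.44692 = 35.81%

35.81%


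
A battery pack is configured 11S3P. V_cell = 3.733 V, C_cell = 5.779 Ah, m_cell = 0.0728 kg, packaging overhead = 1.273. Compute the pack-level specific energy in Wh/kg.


Step 1: V_pack = 11 * 3.733 = 41.063 V
Step 2: C_pack = 3 * 5.779 = 17.337 Ah
Step 3: E_pack = V_pack * C_pack = 41.063 * 17.337 = 711.91 Wh
Step 4: m_pack = 11 * 3 * 0.0728 * 1.273 = 3.0583 kg
Step 5: ED = E_pack / m_pack = 711.91 / 3.0583 = 232.8 Wh/kg

232.8 Wh/kg


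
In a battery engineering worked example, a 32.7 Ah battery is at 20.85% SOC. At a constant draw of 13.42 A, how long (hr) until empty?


Step 1: remaining = SOC/100 * C_total = 20.85/100 * 32.7 = 6.818 Ah
Step 2: t = remaining / I = 6.818 / 13.42 = 0.5080 hr

0.5080 hr


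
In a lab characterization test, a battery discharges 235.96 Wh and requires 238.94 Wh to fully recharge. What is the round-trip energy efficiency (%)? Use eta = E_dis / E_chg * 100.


eta_e = E_dis / E_chg * 100 = 235.96 / 238.94 * 100 = 98.75%

98.75%


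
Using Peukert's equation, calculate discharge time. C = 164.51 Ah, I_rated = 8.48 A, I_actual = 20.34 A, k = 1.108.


Step 1: t_rated = C / I_rated = 164.51 / 8.48 = 19.4 hr
Step 2: ratio = 8.48 / 20.34 = 0.41691
Step 3: ratio^k = 0.41691^1.108 = 0.37932
Step 4: t = t_rated * ratio^k = 19.4 * 0.37932 = 7.359 hr

7.359 hr


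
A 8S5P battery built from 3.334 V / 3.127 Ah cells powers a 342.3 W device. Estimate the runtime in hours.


Step 1: E_pack = Ns * V_cell * Np * C_cell = 8 * 3.334 * 5 * 3.127 = 417.02 Wh
Step 2: t = E_pack / P = 417.02 / 342.3 = 1.218 hr

1.218 hr


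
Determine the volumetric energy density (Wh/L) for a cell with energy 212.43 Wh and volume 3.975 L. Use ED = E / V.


Volumetric ED = 212.43 Wh / 3.975 L = 53.44 Wh/L

53.44 Wh/L


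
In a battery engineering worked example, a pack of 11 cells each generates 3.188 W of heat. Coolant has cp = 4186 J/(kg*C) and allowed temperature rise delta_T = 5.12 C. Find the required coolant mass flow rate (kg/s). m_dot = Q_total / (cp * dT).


Step 1: Total heat Q = 11 * 3.188 W = 35.068 W
Step 2: denom = cp * dT = 4186 * 5.12 = 21432
Step 3: m_dot = 35.068 / 21432 = 0.001636 kg/s

0.001636 kg/s


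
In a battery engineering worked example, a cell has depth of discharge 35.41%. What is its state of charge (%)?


SOC = 100 - DOD = 100 - 35.41 = 64.59%

64.59%


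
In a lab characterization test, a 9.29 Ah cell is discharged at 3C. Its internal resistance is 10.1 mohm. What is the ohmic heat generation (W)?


Convert: R = 10.1 mohm = 0.0101 ohm
Step 1: I = C_rate * capacity = 3 * 9.29 = 27.87 A
Step 2: Q = I^2 * R = 27.87^2 * 0.0101 = 776.74 * 0.0101 = 7.845 W

7.845 W


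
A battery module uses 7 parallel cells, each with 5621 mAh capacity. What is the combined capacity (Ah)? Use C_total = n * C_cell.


Convert: C_cell = 5621 mAh = 5.621 Ah
C_total = 7 * 5.621 = 39.347 Ah

39.347 Ah


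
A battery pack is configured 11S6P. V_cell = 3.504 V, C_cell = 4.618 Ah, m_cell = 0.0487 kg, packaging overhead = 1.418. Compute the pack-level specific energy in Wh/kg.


Step 1: V_pack = 11 * 3.504 = 38.544 V
Step 2: C_pack = 6 * 4.618 = 27.708 Ah
Step 3: E_pack = V_pack * C_pack = 38.544 * 27.708 = 1068 Wh
Step 4: m_pack = 11 * 6 * 0.0487 * 1.418 = 4.5577 kg
Step 5: ED = E_pack / m_pack = 1068 / 4.5577 = 234.3 Wh/kg

234.3 Wh/kg


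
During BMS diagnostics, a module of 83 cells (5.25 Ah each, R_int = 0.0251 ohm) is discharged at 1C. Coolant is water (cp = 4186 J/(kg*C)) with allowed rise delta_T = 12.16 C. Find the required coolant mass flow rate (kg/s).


Step 1: I = 1 * 5.25 = 5.25 A
Step 2: Q_cell = I^2 * R = 5.25^2 * 0.0251 = 0.69182 W
Step 3: Q_total = 83 * 0.69182 = 57.421 W
Step 4: m_dot = Q_total / (cp * dT) = 57.421 / (4186 * 12.16) = 0.001128 kg/s

0.001128 kg/s


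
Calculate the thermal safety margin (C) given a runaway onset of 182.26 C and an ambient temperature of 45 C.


margin = T_onset - T_ambient = 182.26 - 45 = 137.26 C

137.26 C


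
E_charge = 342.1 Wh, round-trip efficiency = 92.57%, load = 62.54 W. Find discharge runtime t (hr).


Step 1: E_discharge = eta/100 * E_charge = 92.57/100 * 342.1 = 316.68 Wh
Step 2: t = E_discharge / P = 316.68 / 62.54 = 5.064 hr

5.064 hr


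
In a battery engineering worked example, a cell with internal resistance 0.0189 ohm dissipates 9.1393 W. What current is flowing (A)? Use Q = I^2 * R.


I = sqrt(Q / R) = sqrt(9.1393 / 0.0189) = sqrt(483.56) = 21.99 A

21.99 A


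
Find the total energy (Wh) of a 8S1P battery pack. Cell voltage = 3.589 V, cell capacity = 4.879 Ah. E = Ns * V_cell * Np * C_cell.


V_pack = 8 * 3.589 = 28.712 V
C_pack = 1 * 4.879 = 4.879 Ah
E = V_pack * C_pack = 28.712 * 4.879 = 140.1 Wh

140.1 Wh


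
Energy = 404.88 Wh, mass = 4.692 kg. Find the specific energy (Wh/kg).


Specific energy = 404.88 Wh / 4.692 kg = 86.29 Wh/kg

86.29 Wh/kg


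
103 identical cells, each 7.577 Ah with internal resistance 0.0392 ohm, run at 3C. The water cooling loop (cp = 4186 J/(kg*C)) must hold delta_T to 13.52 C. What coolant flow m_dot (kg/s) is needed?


Step 1: I = 3 * 7.577 = 22.731 A
Step 2: Q_cell = I^2 * R = 22.731^2 * 0.0392 = 20.255 W
Step 3: Q_total = 103 * 20.255 = 2086.3 W
Step 4: m_dot = Q_total / (cp * dT) = 2086.3 / (4186 * 13.52) = 0.03686 kg/s

0.03686 kg/s


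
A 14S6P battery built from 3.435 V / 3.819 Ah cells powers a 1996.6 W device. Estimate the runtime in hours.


Step 1: E_pack = Ns * V_cell * Np * C_cell = 14 * 3.435 * 6 * 3.819 = 1101.9 Wh
Step 2: t = E_pack / P = 1101.9 / 1996.6 = 0.5519 hr

0.5519 hr


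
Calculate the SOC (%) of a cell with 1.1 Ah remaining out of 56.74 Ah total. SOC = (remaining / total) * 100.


SOC% = 1.1 / 56.74 * 100 = 1.939%

1.939%


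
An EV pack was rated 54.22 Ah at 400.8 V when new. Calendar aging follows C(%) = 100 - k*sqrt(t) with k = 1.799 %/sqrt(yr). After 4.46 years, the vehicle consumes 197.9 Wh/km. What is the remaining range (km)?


Step 1: capacity retention = 100 - 1.799 * sqrt(4.46) = 100 - 1.799 * 2.1119 = 96.201%
Step 2: C_now = 54.22 * 96.201/100 = 52.16 Ah
Step 3: E_pack = V * C_now = 400.8 * 52.16 = 20906 Wh
Step 4: range = E_pack / consumption = 20906 / 197.9 = 105.6 km

105.6 km


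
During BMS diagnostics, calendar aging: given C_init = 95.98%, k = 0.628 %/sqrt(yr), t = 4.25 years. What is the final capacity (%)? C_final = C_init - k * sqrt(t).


Step 1: sqrt(4.25 yr) = 2.0616
Step 2: drop = 0.628 * 2.0616 = 1.2947
Step 3: C_final = 95.98 - 1.2947 = 94.69%

94.69%


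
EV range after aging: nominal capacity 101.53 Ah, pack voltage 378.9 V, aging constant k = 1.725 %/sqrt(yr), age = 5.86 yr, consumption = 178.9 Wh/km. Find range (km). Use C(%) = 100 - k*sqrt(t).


Step 1: capacity retention = 100 - 1.725 * sqrt(5.86) = 100 - 1.725 * 2.4207 = 95.824%
Step 2: C_now = 101.53 * 95.824/100 = 97.29 Ah
Step 3: E_pack = V * C_now = 378.9 * 97.29 = 36863 Wh
Step 4: range = E_pack / consumption = 36863 / 178.9 = 206.1 km

206.1 km


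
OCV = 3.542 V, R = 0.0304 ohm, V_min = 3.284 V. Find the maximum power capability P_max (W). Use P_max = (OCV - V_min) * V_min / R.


dV = OCV - V_min = 0.258 V (so I_max = dV / R)
P_max = dV * V_min / R = 0.258 * 3.284 / 0.0304 = 27.87 W

27.87 W


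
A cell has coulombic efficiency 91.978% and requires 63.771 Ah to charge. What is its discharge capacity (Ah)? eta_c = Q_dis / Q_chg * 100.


Q_dis = eta/100 * Q_chg = 91.978/100 * 63.771 = 58.66 Ah

58.66 Ah


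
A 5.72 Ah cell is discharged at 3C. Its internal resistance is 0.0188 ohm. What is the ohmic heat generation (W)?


Step 1: I = C_rate * capacity = 3 * 5.72 = 17.16 A
Step 2: Q = I^2 * R = 17.16^2 * 0.0188 = 294.47 * 0.0188 = 5.536 W

5.536 W


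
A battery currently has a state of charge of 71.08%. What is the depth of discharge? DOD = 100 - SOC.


Complement of SOC: DOD = 100% - 71.08% = 28.92%

28.92%


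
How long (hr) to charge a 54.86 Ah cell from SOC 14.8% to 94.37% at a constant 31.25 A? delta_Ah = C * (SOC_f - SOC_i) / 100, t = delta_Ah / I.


Step 1: dSOC = 94.37% - 14.8% = 79.57%
Step 2: delta_Ah = 54.86 * 79.57 / 100 = 43.652 Ah
Step 3: t = 43.652 / 31.25 = 1.397 hr

1.397 hr


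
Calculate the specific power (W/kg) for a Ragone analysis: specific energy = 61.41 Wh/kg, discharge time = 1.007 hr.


P_specific = E / t = 61.41 / 1.007 = 60.98 W/kg

60.98 W/kg


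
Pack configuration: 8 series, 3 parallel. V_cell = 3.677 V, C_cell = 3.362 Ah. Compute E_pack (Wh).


E = Ns * Vcell * Np * Ccell = 8 * 3.677 * 3 * 3.362 = 296.7 Wh

296.7 Wh


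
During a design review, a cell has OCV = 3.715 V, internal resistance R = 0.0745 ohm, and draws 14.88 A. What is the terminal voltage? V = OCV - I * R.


IR drop = 14.88 * 0.0745 = 1.1086 V
V = 3.715 - 1.1086 = 2.606 V

2.606 V


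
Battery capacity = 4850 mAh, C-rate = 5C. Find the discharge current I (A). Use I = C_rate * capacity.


Convert: capacity = 4850 mAh = 4.85 Ah
I = C_rate * capacity = 5 * 4.85 = 24.25 A

24.25 A


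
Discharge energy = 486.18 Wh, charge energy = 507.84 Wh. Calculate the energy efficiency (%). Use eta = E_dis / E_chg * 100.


Round-trip efficiency = 486.18/507.84 * 100% = 95.73%

95.73%


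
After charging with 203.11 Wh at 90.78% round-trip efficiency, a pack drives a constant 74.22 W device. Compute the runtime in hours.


Step 1: E_discharge = eta/100 * E_charge = 90.78/100 * 203.11 = 184.38 Wh
Step 2: t = E_discharge / P = 184.38 / 74.22 = 2.484 hr

2.484 hr


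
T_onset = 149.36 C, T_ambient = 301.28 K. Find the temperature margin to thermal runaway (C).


Convert: T_ambient = 301.28 K = 28.13 C
margin = 149.36 - 28.13 = 121.23 C

121.23 C


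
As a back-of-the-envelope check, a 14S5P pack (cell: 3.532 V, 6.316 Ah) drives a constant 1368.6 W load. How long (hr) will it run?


Step 1: E_pack = Ns * V_cell * Np * C_cell = 14 * 3.532 * 5 * 6.316 = 1561.6 Wh
Step 2: t = E_pack / P = 1561.6 / 1368.6 = 1.141 hr

1.141 hr


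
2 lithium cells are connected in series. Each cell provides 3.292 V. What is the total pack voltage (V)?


Series voltages add: 2 * 3.292 V = 6.584 V

6.584 V


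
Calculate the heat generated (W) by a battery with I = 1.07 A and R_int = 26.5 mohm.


Convert: R = 26.5 mohm = 0.0265 ohm
I^2 = 1.1449
Q = 1.1449 * 0.0265 = 0.03034 W

0.03034 W


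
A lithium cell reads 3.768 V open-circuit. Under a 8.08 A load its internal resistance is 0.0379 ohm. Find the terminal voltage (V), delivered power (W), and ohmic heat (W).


Step 1: V_terminal = OCV - I*R = 3.768 - 8.08 * 0.0379 = 3.4618 V
Step 2: P_out = V_terminal * I = 3.4618 * 8.08 = 27.97 W
Step 3: Q = I^2 * R = 8.08^2 * 0.0379 = 2.474 W

V=3.4618 V, P=27.97 W, Q=2.474 W


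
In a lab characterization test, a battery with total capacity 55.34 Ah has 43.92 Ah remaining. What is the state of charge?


SOC% = 43.92 / 55.34 * 100 = 79.36%

79.36%


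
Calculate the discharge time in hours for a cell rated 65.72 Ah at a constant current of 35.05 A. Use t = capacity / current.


t = capacity / current = 65.72 / 35.05 = 1.875 hr

1.875 hr


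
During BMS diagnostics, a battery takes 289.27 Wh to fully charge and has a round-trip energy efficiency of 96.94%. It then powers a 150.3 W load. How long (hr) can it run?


Step 1: E_discharge = eta/100 * E_charge = 96.94/100 * 289.27 = 280.42 Wh
Step 2: t = E_discharge / P = 280.42 / 150.3 = 1.866 hr

1.866 hr


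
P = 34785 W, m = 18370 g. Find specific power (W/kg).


Convert: m = 18370 g = 18.37 kg
SP = P / m = 34785 / 18.37 = 1894 W/kg

1894 W/kg


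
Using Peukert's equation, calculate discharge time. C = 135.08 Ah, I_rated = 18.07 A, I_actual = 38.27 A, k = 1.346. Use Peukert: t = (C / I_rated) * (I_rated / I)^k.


t_rated = C / I_rated = 135.08 / 18.07 = 7.4754 hr
(I_rated/I)^k = (0.47217)^1.346 = 0.3642
t = t_rated * (I_rated/I)^k = 7.4754 * 0.3642 = 2.723 hr

2.723 hr


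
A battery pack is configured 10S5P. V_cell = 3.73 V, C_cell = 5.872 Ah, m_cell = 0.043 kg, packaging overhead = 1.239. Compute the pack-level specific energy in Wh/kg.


Step 1: V_pack = 10 * 3.73 = 37.3 V
Step 2: C_pack = 5 * 5.872 = 29.36 Ah
Step 3: E_pack = V_pack * C_pack = 37.3 * 29.36 = 1095.1 Wh
Step 4: m_pack = 10 * 5 * 0.043 * 1.239 = 2.6639 kg
Step 5: ED = E_pack / m_pack = 1095.1 / 2.6639 = 411.1 Wh/kg

411.1 Wh/kg


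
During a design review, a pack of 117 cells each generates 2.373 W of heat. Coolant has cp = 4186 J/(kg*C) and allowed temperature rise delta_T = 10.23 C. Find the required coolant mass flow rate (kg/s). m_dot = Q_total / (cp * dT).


Q_total = 117 * 2.373 = 277.64 W
m_dot = Q_total / (cp * dT) = 277.64 / (4186 * 10.23) = 0.006483 kg/s

0.006483 kg/s


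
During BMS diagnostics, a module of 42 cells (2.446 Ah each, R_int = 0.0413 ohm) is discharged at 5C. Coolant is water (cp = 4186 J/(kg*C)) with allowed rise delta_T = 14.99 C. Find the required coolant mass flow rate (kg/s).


Step 1: I = 5 * 2.446 = 12.23 A
Step 2: Q_cell = I^2 * R = 12.23^2 * 0.0413 = 6.1774 W
Step 3: Q_total = 42 * 6.1774 = 259.45 W
Step 4: m_dot = Q_total / (cp * dT) = 259.45 / (4186 * 14.99) = 0.004135 kg/s

0.004135 kg/s


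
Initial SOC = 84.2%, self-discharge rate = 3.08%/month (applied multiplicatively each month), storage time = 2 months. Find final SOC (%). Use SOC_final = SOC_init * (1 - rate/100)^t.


Monthly retention factor = 1 - 3.08/100 = 0.9692
Over 2 months: factor^2 = 0.93935
SOC_final = 84.2 * 0.93935 = 79.09%

79.09%


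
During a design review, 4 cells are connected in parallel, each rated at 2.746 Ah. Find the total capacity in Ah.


C_total = 4 * 2.746 = 10.984 Ah

10.984 Ah


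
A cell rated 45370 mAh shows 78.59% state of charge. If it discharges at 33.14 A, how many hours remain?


Convert: C_total = 45370 mAh = 45.37 Ah
Step 1: remaining = SOC/100 * C_total = 78.59/100 * 45.37 = 35.656 Ah
Step 2: t = remaining / I = 35.656 / 33.14 = 1.076 hr

1.076 hr


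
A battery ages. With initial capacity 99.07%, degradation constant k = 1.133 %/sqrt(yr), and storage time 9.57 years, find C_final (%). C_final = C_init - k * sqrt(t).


sqrt(t) = sqrt(9.57) = 3.0935
C_final = 99.07 - 1.133 * 3.0935 = 95.57%

95.57%


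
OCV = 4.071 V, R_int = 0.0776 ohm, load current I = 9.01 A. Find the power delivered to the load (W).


Step 1: V_terminal = OCV - I*R = 4.071 - 9.01 * 0.0776 = 3.3718 V
Step 2: P_out = V_terminal * I = 3.3718 * 9.01 = 30.38 W

30.38 W


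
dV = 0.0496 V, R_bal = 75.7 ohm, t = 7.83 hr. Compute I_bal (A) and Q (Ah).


First, Ohm's law: I_bal = 0.0496 V / 75.7 ohm = 6.5522e-04 A
Then Q = I * t = 6.5522e-04 A * 7.83 hr = 0.005130 Ah

I=6.5522e-04 A, Q=0.005130 Ah


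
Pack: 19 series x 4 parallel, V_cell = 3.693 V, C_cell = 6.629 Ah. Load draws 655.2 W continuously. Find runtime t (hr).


Step 1: E_pack = Ns * V_cell * Np * C_cell = 19 * 3.693 * 4 * 6.629 = 1860.5 Wh
Step 2: t = E_pack / P = 1860.5 / 655.2 = 2.840 hr

2.840 hr


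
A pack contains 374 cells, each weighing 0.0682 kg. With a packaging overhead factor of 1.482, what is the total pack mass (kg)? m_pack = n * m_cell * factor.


m_pack = n * m_cell * overhead = 374 * 0.0682 * 1.482 = 37.80 kg

37.80 kg


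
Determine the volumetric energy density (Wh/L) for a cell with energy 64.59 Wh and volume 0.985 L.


ED = E / V = 64.59 / 0.985 = 65.57 Wh/L

65.57 Wh/L


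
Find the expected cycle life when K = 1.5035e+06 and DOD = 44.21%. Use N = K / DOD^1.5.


Step 1: DOD^1.5 = 44.21^1.5 = 293.95
Step 2: N = 1.5035e+06 / 293.95 = 5115 cycles

5115 cycles


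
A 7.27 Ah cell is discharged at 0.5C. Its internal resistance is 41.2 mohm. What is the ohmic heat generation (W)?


Convert: R = 41.2 mohm = 0.0412 ohm
Step 1: I = C_rate * capacity = 0.5 * 7.27 = 3.635 A
Step 2: Q = I^2 * R = 3.635^2 * 0.0412 = 13.213 * 0.0412 = 0.5444 W

0.5444 W


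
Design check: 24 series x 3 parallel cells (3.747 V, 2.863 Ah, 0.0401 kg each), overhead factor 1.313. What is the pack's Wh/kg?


Step 1: V_pack = 24 * 3.747 = 89.928 V
Step 2: C_pack = 3 * 2.863 = 8.589 Ah
Step 3: E_pack = V_pack * C_pack = 89.928 * 8.589 = 772.39 Wh
Step 4: m_pack = 24 * 3 * 0.0401 * 1.313 = 3.7909 kg
Step 5: ED = E_pack / m_pack = 772.39 / 3.7909 = 203.7 Wh/kg

203.7 Wh/kg


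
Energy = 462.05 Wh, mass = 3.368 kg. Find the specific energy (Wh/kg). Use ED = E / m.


ED = E / m = 462.05 / 3.368 = 137.2 Wh/kg

137.2 Wh/kg


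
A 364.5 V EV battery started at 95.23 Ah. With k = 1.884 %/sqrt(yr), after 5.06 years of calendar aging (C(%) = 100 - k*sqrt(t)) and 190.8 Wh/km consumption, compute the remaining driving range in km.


Step 1: capacity retention = 100 - 1.884 * sqrt(5.06) = 100 - 1.884 * 2.2494 = 95.762%
Step 2: C_now = 95.23 * 95.762/100 = 91.194 Ah
Step 3: E_pack = V * C_now = 364.5 * 91.194 = 33240 Wh
Step 4: range = E_pack / consumption = 33240 / 190.8 = 174.2 km

174.2 km


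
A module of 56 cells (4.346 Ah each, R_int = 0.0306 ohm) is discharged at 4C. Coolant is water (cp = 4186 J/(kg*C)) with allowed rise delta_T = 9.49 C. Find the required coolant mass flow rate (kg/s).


Step 1: I = 4 * 4.346 = 17.384 A
Step 2: Q_cell = I^2 * R = 17.384^2 * 0.0306 = 9.2474 W
Step 3: Q_total = 56 * 9.2474 = 517.85 W
Step 4: m_dot = Q_total / (cp * dT) = 517.85 / (4186 * 9.49) = 0.01304 kg/s

0.01304 kg/s


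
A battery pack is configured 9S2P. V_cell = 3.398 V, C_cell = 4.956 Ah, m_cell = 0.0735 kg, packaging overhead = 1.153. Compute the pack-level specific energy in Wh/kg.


Step 1: V_pack = 9 * 3.398 = 30.582 V
Step 2: C_pack = 2 * 4.956 = 9.912 Ah
Step 3: E_pack = V_pack * C_pack = 30.582 * 9.912 = 303.13 Wh
Step 4: m_pack = 9 * 2 * 0.0735 * 1.153 = 1.5254 kg
Step 5: ED = E_pack / m_pack = 303.13 / 1.5254 = 198.7 Wh/kg

198.7 Wh/kg


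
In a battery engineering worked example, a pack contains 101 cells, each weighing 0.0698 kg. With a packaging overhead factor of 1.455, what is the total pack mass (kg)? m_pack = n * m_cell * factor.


Cell mass sum = 101 * 0.0698 = 7.0498 kg
With overhead 1.455: m_pack = 7.0498 * 1.455 = 10.26 kg

10.26 kg


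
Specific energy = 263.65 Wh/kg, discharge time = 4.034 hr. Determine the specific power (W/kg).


Specific power = 263.65 Wh/kg / 4.034 hr = 65.36 W/kg

65.36 W/kg


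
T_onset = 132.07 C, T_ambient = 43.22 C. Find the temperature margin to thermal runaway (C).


margin = T_onset - T_ambient = 132.07 - 43.22 = 88.85 C

88.85 C


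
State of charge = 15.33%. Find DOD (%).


Complement of SOC: DOD = 100% - 15.33% = 84.67%

84.67%


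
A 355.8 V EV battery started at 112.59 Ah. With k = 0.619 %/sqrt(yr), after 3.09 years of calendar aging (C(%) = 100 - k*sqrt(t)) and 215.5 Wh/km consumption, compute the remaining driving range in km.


Step 1: capacity retention = 100 - 0.619 * sqrt(3.09) = 100 - 0.619 * 1.7578 = 98.912%
Step 2: C_now = 112.59 * 98.912/100 = 111.37 Ah
Step 3: E_pack = V * C_now = 355.8 * 111.37 = 39625 Wh
Step 4: range = E_pack / consumption = 39625 / 215.5 = 183.9 km

183.9 km


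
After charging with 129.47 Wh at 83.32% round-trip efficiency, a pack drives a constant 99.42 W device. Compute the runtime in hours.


Step 1: E_discharge = eta/100 * E_charge = 83.32/100 * 129.47 = 107.87 Wh
Step 2: t = E_discharge / P = 107.87 / 99.42 = 1.085 hr

1.085 hr


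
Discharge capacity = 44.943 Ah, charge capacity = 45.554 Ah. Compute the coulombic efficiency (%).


Coulombic efficiency = 44.943/45.554 * 100% = 98.66%

98.66%


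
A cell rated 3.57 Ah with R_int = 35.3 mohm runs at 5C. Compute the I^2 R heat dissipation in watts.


Convert: R = 35.3 mohm = 0.0353 ohm
Step 1: I = C_rate * capacity = 5 * 3.57 = 17.85 A
Step 2: Q = I^2 * R = 17.85^2 * 0.0353 = 318.62 * 0.0353 = 11.25 W

11.25 W


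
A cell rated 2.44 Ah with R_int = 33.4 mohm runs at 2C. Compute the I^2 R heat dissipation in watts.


Convert: R = 33.4 mohm = 0.0334 ohm
Step 1: I = C_rate * capacity = 2 * 2.44 = 4.88 A
Step 2: Q = I^2 * R = 4.88^2 * 0.0334 = 23.814 * 0.0334 = 0.7954 W

0.7954 W


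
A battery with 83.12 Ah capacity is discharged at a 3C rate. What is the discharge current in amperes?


At 3C: I = 3 * 83.12 Ah = 249.36 A

249.36 A


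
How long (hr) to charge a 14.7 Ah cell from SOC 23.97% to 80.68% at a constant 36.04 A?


Step 1: dSOC = 80.68% - 23.97% = 56.71%
Step 2: delta_Ah = 14.7 * 56.71 / 100 = 8.3364 Ah
Step 3: t = 8.3364 / 36.04 = 0.2313 hr

0.2313 hr


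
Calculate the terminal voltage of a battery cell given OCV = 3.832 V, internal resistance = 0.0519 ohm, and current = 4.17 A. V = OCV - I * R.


V = OCV - I*R = 3.832 - 4.17 * 0.0519 = 3.616 V

3.616 V


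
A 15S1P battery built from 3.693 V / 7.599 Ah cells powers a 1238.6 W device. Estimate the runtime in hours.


Step 1: E_pack = Ns * V_cell * Np * C_cell = 15 * 3.693 * 1 * 7.599 = 420.95 Wh
Step 2: t = E_pack / P = 420.95 / 1238.6 = 0.3399 hr

0.3399 hr


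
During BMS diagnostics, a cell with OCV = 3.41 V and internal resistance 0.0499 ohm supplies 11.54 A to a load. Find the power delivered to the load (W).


Step 1: V_terminal = OCV - I*R = 3.41 - 11.54 * 0.0499 = 2.8342 V
Step 2: P_out = V_terminal * I = 2.8342 * 11.54 = 32.71 W

32.71 W


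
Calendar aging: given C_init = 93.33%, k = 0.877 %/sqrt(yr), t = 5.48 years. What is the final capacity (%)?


Step 1: sqrt(5.48 yr) = 2.3409
Step 2: drop = 0.877 * 2.3409 = 2.053
Step 3: C_final = 93.33 - 2.053 = 91.28%

91.28%


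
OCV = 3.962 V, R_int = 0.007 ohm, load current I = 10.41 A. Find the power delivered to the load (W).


Step 1: V_terminal = OCV - I*R = 3.962 - 10.41 * 0.007 = 3.8891 V
Step 2: P_out = V_terminal * I = 3.8891 * 10.41 = 40.49 W

40.49 W


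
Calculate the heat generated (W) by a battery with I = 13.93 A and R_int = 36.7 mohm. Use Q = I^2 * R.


Convert: R = 36.7 mohm = 0.0367 ohm
I^2 = 194.04
Q = 194.04 * 0.0367 = 7.121 W

7.121 W


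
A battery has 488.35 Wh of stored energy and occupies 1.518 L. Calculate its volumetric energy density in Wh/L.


Volumetric ED = 488.35 Wh / 1.518 L = 321.7 Wh/L

321.7 Wh/L
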